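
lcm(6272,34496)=68992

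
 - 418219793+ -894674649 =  - 1312894442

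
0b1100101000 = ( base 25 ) 178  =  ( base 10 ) 808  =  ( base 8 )1450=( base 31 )q2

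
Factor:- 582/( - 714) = 7^( -1)*17^( - 1)*97^1=97/119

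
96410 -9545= 86865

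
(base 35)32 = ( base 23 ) 4F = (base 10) 107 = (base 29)3k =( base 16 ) 6b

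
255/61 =4 + 11/61 = 4.18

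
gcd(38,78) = 2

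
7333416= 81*90536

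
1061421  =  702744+358677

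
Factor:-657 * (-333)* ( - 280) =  -2^3*3^4*5^1*7^1*37^1*73^1 = - 61258680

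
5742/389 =14  +  296/389 = 14.76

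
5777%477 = 53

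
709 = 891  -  182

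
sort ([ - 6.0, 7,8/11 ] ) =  [- 6.0,8/11 , 7] 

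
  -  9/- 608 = 9/608 = 0.01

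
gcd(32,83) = 1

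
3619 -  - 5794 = 9413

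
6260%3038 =184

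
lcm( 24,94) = 1128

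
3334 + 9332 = 12666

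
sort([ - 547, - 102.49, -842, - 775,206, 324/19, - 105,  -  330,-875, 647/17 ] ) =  [ - 875, - 842,-775, - 547,  -  330, -105,  -  102.49,  324/19, 647/17, 206 ] 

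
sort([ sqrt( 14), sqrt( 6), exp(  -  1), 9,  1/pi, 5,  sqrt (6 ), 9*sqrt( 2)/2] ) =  [1/pi, exp( - 1),sqrt(6),sqrt(6) , sqrt( 14 ) , 5,  9* sqrt( 2)/2,  9 ] 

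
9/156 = 3/52 = 0.06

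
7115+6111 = 13226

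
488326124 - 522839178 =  - 34513054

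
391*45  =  17595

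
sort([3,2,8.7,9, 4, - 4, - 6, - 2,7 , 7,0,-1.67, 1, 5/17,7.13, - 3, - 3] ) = [-6, - 4,-3, - 3, - 2,-1.67,0,5/17,1,2,  3,4,7,7,7.13, 8.7,9 ] 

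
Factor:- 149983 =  - 23^1*6521^1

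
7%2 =1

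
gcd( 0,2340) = 2340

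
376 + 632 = 1008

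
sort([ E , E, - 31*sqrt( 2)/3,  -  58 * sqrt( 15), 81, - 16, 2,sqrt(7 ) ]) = [-58*sqrt( 15), - 16, - 31 * sqrt( 2)/3,2,sqrt (7),E,E, 81 ]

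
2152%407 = 117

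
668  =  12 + 656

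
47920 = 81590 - 33670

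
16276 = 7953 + 8323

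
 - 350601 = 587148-937749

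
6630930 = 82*80865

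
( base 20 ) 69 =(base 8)201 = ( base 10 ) 129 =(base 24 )59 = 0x81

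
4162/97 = 42+88/97 = 42.91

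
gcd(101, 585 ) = 1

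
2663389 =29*91841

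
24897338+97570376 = 122467714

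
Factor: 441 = 3^2*7^2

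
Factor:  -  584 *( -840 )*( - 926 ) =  - 454258560 = - 2^7*3^1*5^1*7^1*73^1*463^1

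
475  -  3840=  - 3365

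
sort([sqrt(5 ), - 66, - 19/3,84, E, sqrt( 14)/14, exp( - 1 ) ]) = [ - 66, - 19/3,sqrt( 14)/14,exp( - 1), sqrt( 5 ), E,84 ]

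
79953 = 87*919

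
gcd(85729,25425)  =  1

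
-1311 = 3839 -5150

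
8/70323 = 8/70323 = 0.00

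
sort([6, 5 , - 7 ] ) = [- 7 , 5,6]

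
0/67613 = 0 = 0.00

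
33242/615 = 54+32/615 = 54.05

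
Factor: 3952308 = 2^2*3^1*373^1*883^1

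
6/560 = 3/280 = 0.01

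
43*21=903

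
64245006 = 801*80206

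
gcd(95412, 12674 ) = 2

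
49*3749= 183701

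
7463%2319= 506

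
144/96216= 6/4009 = 0.00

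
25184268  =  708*35571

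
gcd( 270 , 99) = 9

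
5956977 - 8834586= - 2877609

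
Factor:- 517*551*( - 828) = 2^2 * 3^2*11^1*19^1*23^1*29^1*47^1 = 235869876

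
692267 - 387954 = 304313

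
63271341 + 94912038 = 158183379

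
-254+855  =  601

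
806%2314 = 806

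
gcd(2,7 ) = 1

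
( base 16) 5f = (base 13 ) 74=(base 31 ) 32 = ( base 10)95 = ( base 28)3B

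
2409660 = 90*26774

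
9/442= 9/442 =0.02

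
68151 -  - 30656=98807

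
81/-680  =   - 81/680 = - 0.12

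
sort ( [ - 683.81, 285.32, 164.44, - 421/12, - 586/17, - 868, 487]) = [ - 868, - 683.81, - 421/12, - 586/17,164.44,285.32, 487]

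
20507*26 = 533182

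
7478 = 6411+1067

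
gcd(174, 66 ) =6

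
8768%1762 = 1720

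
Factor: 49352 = 2^3*31^1*199^1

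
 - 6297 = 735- 7032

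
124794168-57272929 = 67521239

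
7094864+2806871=9901735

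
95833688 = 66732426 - -29101262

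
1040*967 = 1005680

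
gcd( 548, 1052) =4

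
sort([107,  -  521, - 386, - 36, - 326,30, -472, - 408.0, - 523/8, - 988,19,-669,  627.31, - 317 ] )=[ - 988 , - 669, - 521, - 472, - 408.0, - 386, - 326, - 317 , - 523/8,-36,19, 30, 107,627.31] 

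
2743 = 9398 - 6655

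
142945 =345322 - 202377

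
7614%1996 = 1626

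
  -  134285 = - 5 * 26857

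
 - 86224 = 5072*( - 17 ) 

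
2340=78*30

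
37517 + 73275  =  110792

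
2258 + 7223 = 9481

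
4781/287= 16 + 27/41 = 16.66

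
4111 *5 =20555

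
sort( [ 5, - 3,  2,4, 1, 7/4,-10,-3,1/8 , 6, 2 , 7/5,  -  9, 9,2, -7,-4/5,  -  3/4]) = [ - 10,-9, -7, - 3,-3,-4/5, - 3/4,1/8, 1,7/5,7/4, 2, 2,2, 4, 5,6, 9]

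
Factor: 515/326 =2^(  -  1 )*5^1 *103^1*163^(-1 ) 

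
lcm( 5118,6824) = 20472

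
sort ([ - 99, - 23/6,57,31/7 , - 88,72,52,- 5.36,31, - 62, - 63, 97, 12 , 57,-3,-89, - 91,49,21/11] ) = [ -99,-91, - 89, - 88, - 63, - 62, - 5.36, - 23/6, - 3,21/11, 31/7,  12,  31,49,52 , 57,57,72,  97] 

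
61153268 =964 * 63437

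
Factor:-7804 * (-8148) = 2^4*3^1*7^1*97^1 * 1951^1 = 63586992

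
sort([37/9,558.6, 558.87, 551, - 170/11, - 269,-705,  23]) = [ - 705, - 269 ,  -  170/11,37/9, 23,551, 558.6,558.87 ] 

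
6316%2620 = 1076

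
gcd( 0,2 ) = 2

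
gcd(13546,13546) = 13546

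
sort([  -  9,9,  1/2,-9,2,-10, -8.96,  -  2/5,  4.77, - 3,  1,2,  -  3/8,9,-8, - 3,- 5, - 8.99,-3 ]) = [  -  10,-9,-9, - 8.99, - 8.96, - 8,-5, - 3,-3,-3,- 2/5,  -  3/8 , 1/2,1,2, 2,4.77, 9,9 ] 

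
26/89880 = 13/44940  =  0.00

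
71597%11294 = 3833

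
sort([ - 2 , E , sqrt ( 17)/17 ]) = [ - 2,sqrt( 17) /17 , E ] 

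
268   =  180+88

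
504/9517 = 504/9517= 0.05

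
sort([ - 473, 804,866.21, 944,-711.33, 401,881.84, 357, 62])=[-711.33, - 473, 62,357 , 401 , 804, 866.21,881.84,944] 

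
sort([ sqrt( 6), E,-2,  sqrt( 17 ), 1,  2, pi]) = [ - 2,1,2, sqrt( 6),E,  pi, sqrt( 17) ]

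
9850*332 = 3270200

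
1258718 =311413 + 947305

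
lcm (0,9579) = 0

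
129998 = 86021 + 43977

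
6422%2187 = 2048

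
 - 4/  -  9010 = 2/4505  =  0.00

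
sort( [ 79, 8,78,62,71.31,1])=[ 1,  8,62,71.31,78,  79 ]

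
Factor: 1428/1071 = 2^2*3^( - 1 ) = 4/3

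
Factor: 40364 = 2^2*10091^1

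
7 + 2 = 9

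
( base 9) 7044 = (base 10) 5143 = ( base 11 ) 3956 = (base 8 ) 12027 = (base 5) 131033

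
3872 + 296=4168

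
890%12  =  2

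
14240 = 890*16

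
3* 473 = 1419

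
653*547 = 357191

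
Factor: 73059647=73059647^1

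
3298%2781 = 517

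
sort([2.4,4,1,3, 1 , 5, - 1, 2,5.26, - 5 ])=[-5, - 1, 1,1,2 , 2.4,3,  4,5,5.26]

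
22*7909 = 173998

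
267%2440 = 267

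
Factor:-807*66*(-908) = 2^3*3^2 * 11^1*227^1*269^1 = 48361896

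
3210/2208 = 1 + 167/368 = 1.45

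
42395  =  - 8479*( - 5 )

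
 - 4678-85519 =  - 90197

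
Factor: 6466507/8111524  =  2^(-2) * 29^1*31^1 * 167^(-1)  *7193^1 * 12143^ (-1) 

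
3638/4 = 909 + 1/2 = 909.50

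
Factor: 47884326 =2^1*3^1 * 7^1*1140103^1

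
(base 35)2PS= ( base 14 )1317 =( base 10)3353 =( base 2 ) 110100011001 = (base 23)67i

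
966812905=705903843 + 260909062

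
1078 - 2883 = -1805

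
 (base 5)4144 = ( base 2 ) 1000100101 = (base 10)549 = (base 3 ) 202100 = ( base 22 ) 12l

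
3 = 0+3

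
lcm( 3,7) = 21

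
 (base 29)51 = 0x92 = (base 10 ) 146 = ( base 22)6e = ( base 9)172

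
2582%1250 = 82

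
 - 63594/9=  - 7066 = - 7066.00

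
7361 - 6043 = 1318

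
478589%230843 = 16903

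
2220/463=2220/463 = 4.79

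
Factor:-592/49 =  - 2^4*7^( - 2) * 37^1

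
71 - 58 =13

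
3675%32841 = 3675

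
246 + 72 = 318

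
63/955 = 63/955  =  0.07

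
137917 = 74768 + 63149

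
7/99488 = 7/99488 = 0.00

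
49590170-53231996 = - 3641826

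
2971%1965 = 1006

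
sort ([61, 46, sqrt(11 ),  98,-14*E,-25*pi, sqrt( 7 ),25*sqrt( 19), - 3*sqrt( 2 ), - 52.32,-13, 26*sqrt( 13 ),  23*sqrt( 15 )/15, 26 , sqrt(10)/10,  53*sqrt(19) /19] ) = [ - 25 *pi, - 52.32, - 14*E, - 13, - 3*sqrt( 2), sqrt( 10)/10, sqrt( 7) , sqrt( 11), 23*sqrt( 15 )/15,53*sqrt(19) /19,  26, 46, 61, 26*sqrt( 13 ),98, 25 * sqrt( 19) ] 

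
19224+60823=80047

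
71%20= 11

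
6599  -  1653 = 4946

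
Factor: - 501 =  - 3^1*167^1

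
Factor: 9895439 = 1327^1*7457^1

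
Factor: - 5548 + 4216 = - 1332=- 2^2*3^2*37^1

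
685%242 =201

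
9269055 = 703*13185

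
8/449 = 8/449 = 0.02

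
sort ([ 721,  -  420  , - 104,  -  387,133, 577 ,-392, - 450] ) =[ - 450 , - 420 , - 392, - 387, - 104, 133,577,721]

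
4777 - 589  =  4188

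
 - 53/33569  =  - 1 + 33516/33569= - 0.00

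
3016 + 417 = 3433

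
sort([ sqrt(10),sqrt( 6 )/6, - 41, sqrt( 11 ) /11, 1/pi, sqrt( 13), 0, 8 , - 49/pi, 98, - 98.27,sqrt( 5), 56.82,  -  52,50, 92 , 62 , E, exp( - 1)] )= [- 98.27, - 52, - 41,  -  49/pi,0, sqrt (11) /11,1/pi,exp(  -  1),sqrt( 6)/6,sqrt( 5), E, sqrt(10),  sqrt(13),8,50, 56.82,62,  92, 98 ] 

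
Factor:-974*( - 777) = 756798  =  2^1*3^1*7^1*37^1*487^1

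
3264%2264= 1000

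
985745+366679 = 1352424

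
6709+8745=15454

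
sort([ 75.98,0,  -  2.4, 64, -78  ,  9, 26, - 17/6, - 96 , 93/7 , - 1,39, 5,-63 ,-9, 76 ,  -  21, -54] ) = [ -96 , - 78, - 63, - 54, - 21, -9 , - 17/6, - 2.4,  -  1, 0 , 5 , 9, 93/7 , 26,  39,64,75.98, 76]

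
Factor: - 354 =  - 2^1*3^1*59^1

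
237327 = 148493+88834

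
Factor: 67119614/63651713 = 2^1*71^( - 1)*557^1 * 853^( - 1)*1051^(  -  1)*60251^1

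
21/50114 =21/50114 = 0.00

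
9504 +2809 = 12313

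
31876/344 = 92 + 57/86=92.66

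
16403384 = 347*47272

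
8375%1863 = 923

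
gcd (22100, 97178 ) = 2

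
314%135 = 44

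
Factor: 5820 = 2^2*3^1*5^1 * 97^1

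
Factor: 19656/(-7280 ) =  - 2^ ( - 1)*3^3*5^( - 1) = - 27/10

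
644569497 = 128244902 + 516324595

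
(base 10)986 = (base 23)1jk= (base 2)1111011010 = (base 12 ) 6A2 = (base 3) 1100112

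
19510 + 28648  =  48158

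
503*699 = 351597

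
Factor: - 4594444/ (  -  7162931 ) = 2^2*733^1 * 1567^1 *7162931^( - 1 )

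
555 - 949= - 394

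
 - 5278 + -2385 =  - 7663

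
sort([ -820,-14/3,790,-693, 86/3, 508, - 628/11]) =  [ - 820 ,  -  693,-628/11,-14/3,86/3,508,790]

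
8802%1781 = 1678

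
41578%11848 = 6034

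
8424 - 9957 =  -1533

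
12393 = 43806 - 31413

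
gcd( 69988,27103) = 1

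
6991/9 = 776 + 7/9 =776.78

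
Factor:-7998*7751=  - 2^1*3^1*23^1*31^1  *43^1*337^1 = - 61992498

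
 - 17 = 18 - 35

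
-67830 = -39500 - 28330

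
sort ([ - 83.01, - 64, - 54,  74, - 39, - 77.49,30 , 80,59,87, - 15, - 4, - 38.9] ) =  [ - 83.01, - 77.49,- 64, - 54 , - 39, - 38.9, - 15, - 4,30, 59,  74, 80,87 ] 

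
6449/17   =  379 + 6/17  =  379.35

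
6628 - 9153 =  - 2525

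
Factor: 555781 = 17^1*32693^1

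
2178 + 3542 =5720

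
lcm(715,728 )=40040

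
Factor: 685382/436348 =2^(  -  1 )*11^( - 1)*47^ (  -  1 )*211^(-1 )*342691^1 = 342691/218174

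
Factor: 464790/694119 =154930/231373 = 2^1 *5^1*61^(  -  1)  *3793^(  -  1)*15493^1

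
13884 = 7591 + 6293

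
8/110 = 4/55 = 0.07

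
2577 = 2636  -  59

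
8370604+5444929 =13815533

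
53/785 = 53/785 = 0.07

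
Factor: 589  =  19^1*31^1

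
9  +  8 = 17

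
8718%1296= 942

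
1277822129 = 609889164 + 667932965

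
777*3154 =2450658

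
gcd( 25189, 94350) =1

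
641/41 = 641/41 = 15.63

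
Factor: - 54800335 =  - 5^1*83^1 * 132049^1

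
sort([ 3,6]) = [ 3, 6]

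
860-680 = 180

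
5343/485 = 11 + 8/485 = 11.02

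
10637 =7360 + 3277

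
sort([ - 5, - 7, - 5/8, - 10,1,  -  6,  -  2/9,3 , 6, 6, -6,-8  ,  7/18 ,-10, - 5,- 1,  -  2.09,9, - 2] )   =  [ - 10, -10,-8, - 7, - 6,- 6, - 5,  -  5, -2.09, -2, - 1 ,-5/8, - 2/9 , 7/18,1, 3,6,6 , 9 ] 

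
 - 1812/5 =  - 363 + 3/5 = - 362.40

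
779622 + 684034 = 1463656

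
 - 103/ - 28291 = 103/28291 = 0.00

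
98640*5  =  493200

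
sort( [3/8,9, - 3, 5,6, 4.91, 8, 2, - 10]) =[ - 10,  -  3,3/8,2,4.91,5, 6,8,9]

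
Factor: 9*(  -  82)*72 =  - 2^4*3^4*41^1 =-  53136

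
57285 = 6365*9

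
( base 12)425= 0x25d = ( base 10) 605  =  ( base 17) 21a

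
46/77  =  46/77 = 0.60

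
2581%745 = 346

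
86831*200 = 17366200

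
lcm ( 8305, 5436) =298980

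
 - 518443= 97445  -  615888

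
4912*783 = 3846096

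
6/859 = 6/859 =0.01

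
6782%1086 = 266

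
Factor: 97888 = 2^5*7^1 * 19^1*23^1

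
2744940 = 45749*60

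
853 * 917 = 782201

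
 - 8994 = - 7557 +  - 1437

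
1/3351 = 1/3351  =  0.00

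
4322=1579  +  2743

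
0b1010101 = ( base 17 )50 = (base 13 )67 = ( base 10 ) 85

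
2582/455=2582/455 = 5.67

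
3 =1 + 2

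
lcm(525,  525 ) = 525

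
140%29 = 24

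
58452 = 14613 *4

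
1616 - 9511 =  - 7895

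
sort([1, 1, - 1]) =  [ - 1,1,1 ] 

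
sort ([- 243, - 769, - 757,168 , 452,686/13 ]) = [ - 769,-757, -243,686/13, 168, 452 ] 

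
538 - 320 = 218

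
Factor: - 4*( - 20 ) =2^4 * 5^1 = 80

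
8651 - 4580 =4071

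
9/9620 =9/9620 = 0.00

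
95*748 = 71060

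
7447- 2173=5274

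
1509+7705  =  9214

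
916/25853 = 916/25853 = 0.04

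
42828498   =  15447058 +27381440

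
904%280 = 64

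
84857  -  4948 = 79909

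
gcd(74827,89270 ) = 1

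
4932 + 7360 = 12292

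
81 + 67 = 148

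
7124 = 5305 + 1819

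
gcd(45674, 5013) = 557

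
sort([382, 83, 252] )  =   [83, 252 , 382]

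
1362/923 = 1  +  439/923 = 1.48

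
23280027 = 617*37731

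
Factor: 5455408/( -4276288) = -340963/267268=- 2^( - 2 ) * 7^1*67^1*109^(-1)*613^( - 1 )*727^1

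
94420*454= 42866680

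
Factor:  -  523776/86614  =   - 2^8*3^1 * 127^( - 1 )  =  - 768/127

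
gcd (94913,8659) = 7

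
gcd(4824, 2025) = 9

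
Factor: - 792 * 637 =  - 2^3*3^2*7^2 * 11^1 * 13^1  =  - 504504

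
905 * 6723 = 6084315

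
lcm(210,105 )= 210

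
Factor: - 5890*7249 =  -42696610 = - 2^1*5^1*11^1*19^1*31^1 *659^1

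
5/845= 1/169 = 0.01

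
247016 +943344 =1190360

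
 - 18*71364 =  - 1284552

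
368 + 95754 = 96122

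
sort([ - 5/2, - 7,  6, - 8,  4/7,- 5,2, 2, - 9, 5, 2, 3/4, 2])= [ - 9, -8, - 7, - 5, - 5/2,4/7, 3/4, 2, 2, 2, 2,5,6]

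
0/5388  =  0  =  0.00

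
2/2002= 1/1001 = 0.00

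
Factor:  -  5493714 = -2^1*3^1*811^1 *1129^1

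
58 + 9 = 67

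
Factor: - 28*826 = -2^3 * 7^2 * 59^1 = - 23128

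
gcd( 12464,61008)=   656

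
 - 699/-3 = 233/1 = 233.00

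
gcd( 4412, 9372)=4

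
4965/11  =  451+4/11 = 451.36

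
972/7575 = 324/2525 = 0.13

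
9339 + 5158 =14497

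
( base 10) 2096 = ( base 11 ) 1636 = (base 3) 2212122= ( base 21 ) 4fh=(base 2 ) 100000110000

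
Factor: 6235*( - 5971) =-37229185 = - 5^1*7^1*29^1*43^1*853^1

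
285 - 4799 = -4514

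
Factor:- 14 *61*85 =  - 72590 = - 2^1 * 5^1*7^1*17^1*61^1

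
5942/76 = 78 + 7/38 =78.18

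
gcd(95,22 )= 1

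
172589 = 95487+77102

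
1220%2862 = 1220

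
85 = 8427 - 8342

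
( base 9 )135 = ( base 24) 4H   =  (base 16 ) 71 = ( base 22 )53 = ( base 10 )113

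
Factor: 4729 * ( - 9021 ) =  - 3^1*31^1 * 97^1 * 4729^1 = - 42660309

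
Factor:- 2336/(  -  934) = 1168/467 = 2^4 * 73^1*467^( - 1)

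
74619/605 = 123+ 204/605 = 123.34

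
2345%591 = 572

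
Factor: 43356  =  2^2*3^1 * 3613^1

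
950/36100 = 1/38 =0.03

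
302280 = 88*3435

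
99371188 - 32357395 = 67013793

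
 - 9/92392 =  - 9/92392 = - 0.00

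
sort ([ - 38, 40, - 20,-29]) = [ - 38, - 29,-20, 40 ]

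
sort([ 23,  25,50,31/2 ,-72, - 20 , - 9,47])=[ - 72,-20,- 9, 31/2,23,25,47,50 ] 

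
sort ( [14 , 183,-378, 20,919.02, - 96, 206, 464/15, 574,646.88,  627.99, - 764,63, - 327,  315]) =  [ - 764, - 378, - 327,  -  96,14, 20 , 464/15,  63, 183,  206, 315, 574,  627.99,646.88, 919.02]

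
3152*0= 0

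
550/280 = 55/28 = 1.96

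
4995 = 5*999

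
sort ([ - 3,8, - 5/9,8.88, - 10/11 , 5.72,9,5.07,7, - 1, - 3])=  [-3,-3 , - 1, - 10/11, - 5/9, 5.07,5.72, 7, 8, 8.88, 9]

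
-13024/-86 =151  +  19/43 = 151.44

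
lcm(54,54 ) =54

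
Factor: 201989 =19^1*10631^1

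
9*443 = 3987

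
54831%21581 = 11669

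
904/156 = 5 + 31/39= 5.79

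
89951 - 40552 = 49399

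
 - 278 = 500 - 778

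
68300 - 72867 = - 4567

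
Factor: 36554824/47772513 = 2^3*3^( -2)*37^(-1 )*143461^( - 1)*4569353^1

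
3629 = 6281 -2652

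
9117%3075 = 2967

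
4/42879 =4/42879  =  0.00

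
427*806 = 344162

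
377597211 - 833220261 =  - 455623050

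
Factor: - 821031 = - 3^1*23^1*73^1*163^1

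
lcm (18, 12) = 36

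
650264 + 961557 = 1611821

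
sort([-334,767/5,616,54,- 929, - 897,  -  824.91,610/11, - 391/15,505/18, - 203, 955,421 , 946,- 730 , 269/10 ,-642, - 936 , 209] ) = [ - 936,  -  929,-897, - 824.91, - 730, - 642, -334,  -  203,- 391/15 , 269/10,505/18 , 54, 610/11,767/5,209,421,616,946, 955 ] 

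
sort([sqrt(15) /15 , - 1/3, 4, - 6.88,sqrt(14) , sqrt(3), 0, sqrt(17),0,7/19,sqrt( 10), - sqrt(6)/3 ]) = [ - 6.88, - sqrt( 6 ) /3, - 1/3, 0,0,sqrt(15) /15, 7/19, sqrt( 3 ), sqrt(10 ), sqrt(14),4,sqrt(17 )] 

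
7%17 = 7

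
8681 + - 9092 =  - 411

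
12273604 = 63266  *194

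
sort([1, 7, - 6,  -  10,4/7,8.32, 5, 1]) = [ - 10,-6,4/7,1, 1,5,7, 8.32]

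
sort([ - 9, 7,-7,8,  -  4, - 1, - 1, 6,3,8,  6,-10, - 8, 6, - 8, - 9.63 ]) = [  -  10,-9.63, - 9,-8, - 8,- 7, - 4, - 1, - 1, 3 , 6,  6,6, 7,8,8] 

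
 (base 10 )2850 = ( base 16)B22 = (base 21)69F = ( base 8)5442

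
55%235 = 55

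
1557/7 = 1557/7 = 222.43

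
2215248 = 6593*336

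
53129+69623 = 122752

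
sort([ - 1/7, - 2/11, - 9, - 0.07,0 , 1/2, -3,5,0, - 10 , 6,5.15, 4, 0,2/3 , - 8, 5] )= [ - 10 , - 9, - 8, - 3, - 2/11, - 1/7, - 0.07  ,  0,0, 0,1/2,2/3,4,5,5,5.15,6] 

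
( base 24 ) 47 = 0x67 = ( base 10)103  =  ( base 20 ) 53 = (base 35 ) 2x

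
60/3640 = 3/182 = 0.02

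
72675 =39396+33279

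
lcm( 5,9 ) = 45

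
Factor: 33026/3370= 49/5 =5^ ( -1 )*7^2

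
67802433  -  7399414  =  60403019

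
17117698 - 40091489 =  -22973791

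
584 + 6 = 590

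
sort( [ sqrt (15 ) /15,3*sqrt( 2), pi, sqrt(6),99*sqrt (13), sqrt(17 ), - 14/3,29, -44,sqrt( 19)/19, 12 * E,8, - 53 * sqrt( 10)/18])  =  [ - 44, - 53 *sqrt( 10 ) /18 , - 14/3,sqrt(  19) /19 , sqrt(15)/15, sqrt( 6 ), pi , sqrt (17 ),  3*sqrt(2),8,29,12 * E,99* sqrt(13) ] 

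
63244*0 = 0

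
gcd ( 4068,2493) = 9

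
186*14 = 2604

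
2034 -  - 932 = 2966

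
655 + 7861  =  8516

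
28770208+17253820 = 46024028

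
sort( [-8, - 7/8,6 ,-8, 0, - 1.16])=[-8, - 8 ,- 1.16 ,-7/8, 0, 6 ] 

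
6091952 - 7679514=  - 1587562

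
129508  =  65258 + 64250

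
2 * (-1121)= - 2242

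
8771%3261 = 2249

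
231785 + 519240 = 751025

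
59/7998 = 59/7998 = 0.01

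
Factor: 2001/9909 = 3^( - 2)*23^1*29^1*367^( - 1) = 667/3303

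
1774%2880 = 1774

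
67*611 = 40937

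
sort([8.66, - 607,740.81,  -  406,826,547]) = [ - 607, - 406, 8.66,547,740.81, 826 ]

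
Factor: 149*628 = 2^2* 149^1*157^1 = 93572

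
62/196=31/98 = 0.32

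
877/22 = 39+ 19/22 = 39.86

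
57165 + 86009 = 143174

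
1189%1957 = 1189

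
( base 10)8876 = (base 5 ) 241001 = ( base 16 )22AC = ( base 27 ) c4k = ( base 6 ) 105032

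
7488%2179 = 951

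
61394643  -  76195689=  - 14801046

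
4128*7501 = 30964128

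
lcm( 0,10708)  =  0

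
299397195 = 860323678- 560926483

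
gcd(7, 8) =1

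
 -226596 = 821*( - 276) 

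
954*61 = 58194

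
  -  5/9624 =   -  1 + 9619/9624 =- 0.00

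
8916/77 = 8916/77 = 115.79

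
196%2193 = 196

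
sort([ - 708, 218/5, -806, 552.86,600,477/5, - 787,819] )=[ - 806 , - 787, - 708 , 218/5,477/5,552.86,600,819]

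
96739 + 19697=116436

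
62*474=29388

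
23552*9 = 211968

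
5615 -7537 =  - 1922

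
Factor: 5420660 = 2^2*5^1*7^1*31^1*1249^1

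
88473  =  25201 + 63272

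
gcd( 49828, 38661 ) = 1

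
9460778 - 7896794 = 1563984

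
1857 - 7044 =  -5187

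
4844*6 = 29064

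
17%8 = 1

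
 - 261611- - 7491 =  - 254120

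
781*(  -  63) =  - 49203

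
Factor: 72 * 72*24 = 124416 = 2^9*3^5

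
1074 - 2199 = - 1125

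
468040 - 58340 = 409700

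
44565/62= 44565/62=718.79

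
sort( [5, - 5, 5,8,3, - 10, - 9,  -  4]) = [ - 10, - 9, - 5,  -  4,3,5,5, 8 ] 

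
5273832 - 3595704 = 1678128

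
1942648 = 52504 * 37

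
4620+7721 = 12341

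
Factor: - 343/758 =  - 2^( - 1 )*7^3 * 379^( - 1 )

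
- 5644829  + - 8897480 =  - 14542309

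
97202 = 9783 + 87419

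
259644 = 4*64911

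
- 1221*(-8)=9768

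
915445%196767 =128377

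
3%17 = 3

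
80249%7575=4499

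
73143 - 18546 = 54597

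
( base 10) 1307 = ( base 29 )1G2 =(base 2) 10100011011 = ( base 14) 695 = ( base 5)20212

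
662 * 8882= 5879884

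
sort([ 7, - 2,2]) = [-2,  2,7]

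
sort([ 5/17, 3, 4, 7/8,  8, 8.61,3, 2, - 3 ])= [ - 3, 5/17,7/8,2, 3,  3, 4, 8 , 8.61]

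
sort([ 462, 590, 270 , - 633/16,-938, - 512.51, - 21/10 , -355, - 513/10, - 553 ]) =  [ - 938  , - 553, - 512.51,  -  355, - 513/10,  -  633/16, - 21/10, 270,  462, 590 ] 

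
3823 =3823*1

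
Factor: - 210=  - 2^1*3^1*5^1*7^1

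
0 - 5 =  - 5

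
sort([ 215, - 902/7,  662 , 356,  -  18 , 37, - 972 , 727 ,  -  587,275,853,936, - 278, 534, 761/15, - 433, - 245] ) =[ - 972, - 587, - 433, - 278, - 245, - 902/7,  -  18, 37 , 761/15, 215,275,356,534,662, 727,853, 936] 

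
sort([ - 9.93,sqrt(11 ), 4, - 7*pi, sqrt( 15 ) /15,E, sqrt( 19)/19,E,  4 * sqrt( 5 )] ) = [ - 7*pi,  -  9.93,sqrt( 19) /19,sqrt(15)/15, E,E, sqrt(11 ), 4 , 4*sqrt(5 )] 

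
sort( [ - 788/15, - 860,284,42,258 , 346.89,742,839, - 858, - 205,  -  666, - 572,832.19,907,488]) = [-860, - 858, - 666,-572, - 205, -788/15 , 42,258,284,346.89 , 488,742, 832.19,839,907 ] 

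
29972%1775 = 1572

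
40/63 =40/63 = 0.63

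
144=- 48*( - 3) 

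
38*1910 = 72580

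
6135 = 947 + 5188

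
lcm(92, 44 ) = 1012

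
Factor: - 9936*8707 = - 86512752=-2^4*3^3 * 23^1 * 8707^1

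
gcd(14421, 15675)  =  627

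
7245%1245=1020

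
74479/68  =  74479/68 = 1095.28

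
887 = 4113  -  3226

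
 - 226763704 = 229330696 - 456094400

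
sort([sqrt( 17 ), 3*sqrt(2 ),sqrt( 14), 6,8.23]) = [sqrt(14 ), sqrt( 17 ) , 3*sqrt( 2), 6,8.23]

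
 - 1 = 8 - 9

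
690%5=0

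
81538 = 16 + 81522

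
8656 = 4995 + 3661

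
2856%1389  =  78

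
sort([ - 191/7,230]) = [ - 191/7, 230] 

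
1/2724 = 1/2724 = 0.00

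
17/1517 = 17/1517 = 0.01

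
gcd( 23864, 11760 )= 8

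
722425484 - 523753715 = 198671769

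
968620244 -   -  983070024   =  1951690268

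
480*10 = 4800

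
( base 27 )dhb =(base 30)B1H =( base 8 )23333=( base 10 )9947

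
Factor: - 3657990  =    -  2^1*3^1*5^1 *7^1* 17419^1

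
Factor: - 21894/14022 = -89/57 = -  3^ ( - 1 )*19^(  -  1)*89^1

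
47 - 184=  - 137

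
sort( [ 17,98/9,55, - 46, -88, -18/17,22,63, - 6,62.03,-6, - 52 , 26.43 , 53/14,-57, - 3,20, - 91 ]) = [ - 91, - 88, - 57, - 52,-46, - 6,-6, - 3,- 18/17, 53/14,98/9, 17, 20,22,26.43,55,62.03,  63 ]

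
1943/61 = 1943/61= 31.85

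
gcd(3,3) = 3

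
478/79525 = 478/79525 = 0.01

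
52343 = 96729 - 44386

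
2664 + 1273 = 3937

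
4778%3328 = 1450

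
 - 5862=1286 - 7148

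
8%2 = 0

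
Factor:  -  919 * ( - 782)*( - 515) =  - 2^1*5^1*17^1*23^1*103^1 * 919^1 = - 370108870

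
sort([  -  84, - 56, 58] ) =[ - 84, - 56 , 58]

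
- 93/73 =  - 93/73=- 1.27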